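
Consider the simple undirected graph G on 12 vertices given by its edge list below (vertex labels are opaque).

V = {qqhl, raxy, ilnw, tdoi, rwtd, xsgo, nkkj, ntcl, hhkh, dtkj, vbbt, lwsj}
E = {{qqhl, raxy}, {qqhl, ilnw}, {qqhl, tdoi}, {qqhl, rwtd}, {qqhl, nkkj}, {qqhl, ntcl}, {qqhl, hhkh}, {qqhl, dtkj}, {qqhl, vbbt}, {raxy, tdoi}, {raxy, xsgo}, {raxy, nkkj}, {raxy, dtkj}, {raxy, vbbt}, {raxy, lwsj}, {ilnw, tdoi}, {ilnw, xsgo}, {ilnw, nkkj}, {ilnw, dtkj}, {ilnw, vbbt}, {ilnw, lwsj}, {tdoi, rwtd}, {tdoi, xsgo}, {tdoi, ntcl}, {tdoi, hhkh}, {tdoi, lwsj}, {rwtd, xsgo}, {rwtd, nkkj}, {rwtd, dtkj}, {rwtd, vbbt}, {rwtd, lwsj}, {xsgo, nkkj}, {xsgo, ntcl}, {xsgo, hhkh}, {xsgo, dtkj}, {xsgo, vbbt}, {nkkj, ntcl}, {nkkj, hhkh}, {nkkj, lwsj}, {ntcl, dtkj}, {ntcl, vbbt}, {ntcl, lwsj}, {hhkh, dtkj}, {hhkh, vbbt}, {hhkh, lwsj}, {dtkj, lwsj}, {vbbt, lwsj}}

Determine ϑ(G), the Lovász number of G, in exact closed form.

5

N(ntcl) = {qqhl, tdoi, xsgo, nkkj, dtkj, vbbt, lwsj}, |N(ntcl)| = 7.
N(ilnw) = {qqhl, tdoi, xsgo, nkkj, dtkj, vbbt, lwsj}, |N(ilnw)| = 7.
Vertex xsgo has 9 neighbors: raxy, ilnw, tdoi, rwtd, nkkj, ntcl, hhkh, dtkj, vbbt.
N(raxy) = {qqhl, tdoi, xsgo, nkkj, dtkj, vbbt, lwsj}, |N(raxy)| = 7.
G = K_{5,4,3}: α = 5 = χ(Ḡ), so ϑ = 5.
ϑ(G) ≈ 5.00000.
Lovász sandwich 5 ≤ 5 ≤ 5: collapsed.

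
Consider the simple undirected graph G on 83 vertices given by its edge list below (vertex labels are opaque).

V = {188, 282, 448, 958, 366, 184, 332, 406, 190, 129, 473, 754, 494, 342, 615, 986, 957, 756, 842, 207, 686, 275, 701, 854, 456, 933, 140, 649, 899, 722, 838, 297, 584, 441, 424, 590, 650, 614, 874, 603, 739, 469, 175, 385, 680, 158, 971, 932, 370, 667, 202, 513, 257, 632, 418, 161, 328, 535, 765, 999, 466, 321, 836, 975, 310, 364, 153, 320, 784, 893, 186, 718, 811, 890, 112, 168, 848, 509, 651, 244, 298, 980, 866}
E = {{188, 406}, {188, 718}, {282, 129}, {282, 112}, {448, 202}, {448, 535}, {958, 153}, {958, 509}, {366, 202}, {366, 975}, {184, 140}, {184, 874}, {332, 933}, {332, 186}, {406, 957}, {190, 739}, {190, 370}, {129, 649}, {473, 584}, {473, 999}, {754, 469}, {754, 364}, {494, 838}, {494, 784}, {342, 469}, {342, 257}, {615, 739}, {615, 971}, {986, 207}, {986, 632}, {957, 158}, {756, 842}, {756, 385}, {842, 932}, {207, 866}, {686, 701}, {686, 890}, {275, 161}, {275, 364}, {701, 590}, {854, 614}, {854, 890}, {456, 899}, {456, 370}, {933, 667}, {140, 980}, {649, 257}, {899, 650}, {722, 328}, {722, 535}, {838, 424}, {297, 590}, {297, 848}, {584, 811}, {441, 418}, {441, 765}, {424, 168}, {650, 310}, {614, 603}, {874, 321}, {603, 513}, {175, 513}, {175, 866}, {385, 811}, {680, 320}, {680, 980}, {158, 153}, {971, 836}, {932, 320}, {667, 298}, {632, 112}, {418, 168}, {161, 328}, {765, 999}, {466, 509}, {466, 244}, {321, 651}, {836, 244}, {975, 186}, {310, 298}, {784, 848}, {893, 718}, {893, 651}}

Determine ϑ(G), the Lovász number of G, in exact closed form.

83*cos(pi/83)/(cos(pi/83) + 1)

Vertex 986 has 2 neighbors: 207, 632.
deg(535) = 2; N(535) = {448, 722}.
N(584) = {473, 811}, |N(584)| = 2.
deg(701) = 2; N(701) = {686, 590}.
deg(v) = 2 for all v (|V|=83); the odd cycle C_{83}.
spec(A) ≈ [2.0, 1.994272, 1.977121, 1.948645, 1.909008, 1.858436, 1.797219, 1.725708, 1.644312, 1.553498, 1.453785, 1.345745, 1.229997, 1.107203, 0.978068, 0.84333, 0.703762, 0.560163, 0.413355, 0.264179, 0.113491, -0.037848, -0.18897, -0.33901, -0.487108, -0.632415, -0.774101, -0.911352, -1.043383, -1.169438, -1.288794, -1.400768, -1.504719, -1.600051, -1.686218, -1.762726, -1.829138, -1.885072, -1.930209, -1.96429, -1.98712, -1.998568] (distinct, 6 d.p.).
Lovász: ϑ = −83(-2*cos(pi/83))/(2+-(-1)*2*cos(pi/83)) = 83*cos(pi/83)/(cos(pi/83) + 1).
≈ 41.4851 (to 4 d.p.).
Sandwich: α(G)=41 ≤ ϑ(G)=83*cos(pi/83)/(cos(pi/83) + 1) ≤ χ(Ḡ)=42 (both strict).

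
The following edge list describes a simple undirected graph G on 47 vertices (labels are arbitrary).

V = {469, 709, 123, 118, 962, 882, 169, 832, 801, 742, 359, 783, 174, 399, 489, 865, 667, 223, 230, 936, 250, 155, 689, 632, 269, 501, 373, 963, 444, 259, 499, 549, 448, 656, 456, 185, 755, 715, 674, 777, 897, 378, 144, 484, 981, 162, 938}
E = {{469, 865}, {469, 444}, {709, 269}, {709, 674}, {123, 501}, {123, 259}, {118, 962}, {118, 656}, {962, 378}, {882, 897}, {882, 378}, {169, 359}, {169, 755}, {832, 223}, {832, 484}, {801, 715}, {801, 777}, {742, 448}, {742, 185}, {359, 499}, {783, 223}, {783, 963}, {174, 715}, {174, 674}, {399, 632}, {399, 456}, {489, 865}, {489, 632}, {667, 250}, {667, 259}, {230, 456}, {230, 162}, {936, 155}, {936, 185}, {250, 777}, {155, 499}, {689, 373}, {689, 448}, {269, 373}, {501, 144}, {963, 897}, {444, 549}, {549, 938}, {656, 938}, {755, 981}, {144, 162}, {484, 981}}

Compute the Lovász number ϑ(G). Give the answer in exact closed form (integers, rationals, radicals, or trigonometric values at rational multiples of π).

47*cos(pi/47)/(cos(pi/47) + 1)

deg(715) = 2; N(715) = {801, 174}.
deg(801) = 2; N(801) = {715, 777}.
deg(162) = 2; N(162) = {230, 144}.
Vertex 938 has 2 neighbors: 549, 656.
G on 47 vertices is 2-regular; this is C_{47}, the 47-cycle.
A has 24 distinct eigenvalues ≈ [2.0, 1.982155, 1.928938, 1.8413, 1.720803, 1.569599, 1.390385, 1.186359, 0.961164, 0.718816, 0.46364, 0.200191, -0.06683, -0.332659, -0.592551, -0.84187, -1.076165, -1.291256, -1.483304, -1.648883, -1.785038, -1.889338, -1.959923, -1.995534].
−47·(-2*cos(pi/47)) / ((2)−(-2*cos(pi/47))) = 47*cos(pi/47)/(cos(pi/47) + 1) = ϑ(G).
= 23.4737315… (decimal).
23 ≤ 47*cos(pi/47)/(cos(pi/47) + 1) ≤ 24: both strict.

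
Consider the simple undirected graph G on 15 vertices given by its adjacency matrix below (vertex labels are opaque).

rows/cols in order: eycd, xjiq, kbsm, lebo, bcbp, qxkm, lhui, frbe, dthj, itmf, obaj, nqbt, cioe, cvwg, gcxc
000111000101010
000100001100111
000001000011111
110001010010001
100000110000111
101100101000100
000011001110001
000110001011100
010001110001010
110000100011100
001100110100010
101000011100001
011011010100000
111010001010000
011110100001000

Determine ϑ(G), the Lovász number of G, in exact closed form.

5

Vertex eycd has 6 neighbors: lebo, bcbp, qxkm, itmf, nqbt, cvwg.
deg(xjiq) = 6; N(xjiq) = {lebo, dthj, itmf, cioe, cvwg, gcxc}.
N(bcbp) = {eycd, lhui, frbe, cioe, cvwg, gcxc}, |N(bcbp)| = 6.
deg(cvwg) = 6; N(cvwg) = {eycd, xjiq, kbsm, bcbp, dthj, obaj}.
G on 15 vertices is 6-regular; Kneser K(6,2) on C(6,2)=15 vertices.
Distinct eigenvalues (to 5 d.p.): [6.0, 1.0, -3.0].
ϑ = −N·λ_min/(λ_max−λ_min) = −15·(-3)/(6−(-3)) = 5.
ϑ(G) ≈ 5.000000.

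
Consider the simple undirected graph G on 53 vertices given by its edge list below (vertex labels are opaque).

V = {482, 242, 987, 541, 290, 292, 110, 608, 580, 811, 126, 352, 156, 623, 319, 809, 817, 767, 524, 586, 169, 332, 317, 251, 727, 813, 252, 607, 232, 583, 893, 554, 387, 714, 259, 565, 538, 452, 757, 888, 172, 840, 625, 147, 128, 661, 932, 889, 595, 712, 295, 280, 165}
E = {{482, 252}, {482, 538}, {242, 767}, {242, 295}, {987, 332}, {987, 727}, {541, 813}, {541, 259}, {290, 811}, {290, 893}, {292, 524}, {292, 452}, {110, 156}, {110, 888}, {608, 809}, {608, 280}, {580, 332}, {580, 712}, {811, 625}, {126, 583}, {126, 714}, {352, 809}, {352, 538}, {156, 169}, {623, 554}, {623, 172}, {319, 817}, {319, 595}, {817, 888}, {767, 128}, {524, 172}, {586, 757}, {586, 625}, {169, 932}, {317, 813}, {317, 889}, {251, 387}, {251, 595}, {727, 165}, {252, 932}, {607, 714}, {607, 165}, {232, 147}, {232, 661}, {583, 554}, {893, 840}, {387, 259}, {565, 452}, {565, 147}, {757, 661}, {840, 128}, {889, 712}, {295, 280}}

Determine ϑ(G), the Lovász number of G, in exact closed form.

53*cos(pi/53)/(cos(pi/53) + 1)

deg(538) = 2; N(538) = {482, 352}.
N(608) = {809, 280}, |N(608)| = 2.
deg(932) = 2; N(932) = {169, 252}.
N(352) = {809, 538}, |N(352)| = 2.
Regular of degree 2 on 53 vertices: a single 53-cycle (edge-transitive).
A has 27 distinct eigenvalues ≈ [2.0, 1.986, 1.944, 1.875, 1.779, 1.659, 1.515, 1.35, 1.166, 0.966, 0.752, 0.527, 0.295, 0.059, -0.178, -0.412, -0.641, -0.86, -1.068, -1.26, -1.435, -1.59, -1.722, -1.83, -1.913, -1.968, -1.996].
ϑ = −N·λ_min/(λ_max−λ_min) = −53·(-2*cos(pi/53))/(2−(-2*cos(pi/53))) = 53*cos(pi/53)/(cos(pi/53) + 1).
Numerically 26.476709.
Check 26 ≤ 53*cos(pi/53)/(cos(pi/53) + 1) ≤ 27: both strict.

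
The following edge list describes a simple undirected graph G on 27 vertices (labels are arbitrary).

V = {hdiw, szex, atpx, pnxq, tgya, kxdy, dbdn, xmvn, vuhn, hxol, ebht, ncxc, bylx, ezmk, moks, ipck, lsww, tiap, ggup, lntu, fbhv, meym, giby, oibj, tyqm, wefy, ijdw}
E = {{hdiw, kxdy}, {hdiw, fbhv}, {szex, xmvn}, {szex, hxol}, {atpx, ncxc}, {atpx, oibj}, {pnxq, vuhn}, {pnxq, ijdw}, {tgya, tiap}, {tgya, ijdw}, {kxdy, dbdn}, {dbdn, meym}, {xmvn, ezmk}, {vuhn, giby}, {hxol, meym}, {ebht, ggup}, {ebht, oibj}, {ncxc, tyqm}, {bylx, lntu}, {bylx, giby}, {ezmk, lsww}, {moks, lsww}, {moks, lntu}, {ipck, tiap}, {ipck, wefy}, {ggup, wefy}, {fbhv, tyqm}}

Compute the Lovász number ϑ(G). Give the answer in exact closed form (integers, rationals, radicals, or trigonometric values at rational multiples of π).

27*cos(pi/27)/(cos(pi/27) + 1)

Vertex oibj has 2 neighbors: atpx, ebht.
Vertex tgya has 2 neighbors: tiap, ijdw.
N(bylx) = {lntu, giby}, |N(bylx)| = 2.
Vertex hdiw has 2 neighbors: kxdy, fbhv.
Every vertex has degree 2 (N=27); this is C_{27}, the 27-cycle.
Distinct eigenvalues (to 3 d.p.): [2.0, 1.946, 1.787, 1.532, 1.194, 0.792, 0.347, -0.116, -0.574, -1.0, -1.372, -1.671, -1.879, -1.986].
Lovász (edge-transitive): ϑ = −27·(-2*cos(pi/27))/((2)−(-2*cos(pi/27))) = 27*cos(pi/27)/(cos(pi/27) + 1).
= 13.454204087… (decimal).
Sandwich: α(G)=13 ≤ ϑ(G)=27*cos(pi/27)/(cos(pi/27) + 1) ≤ χ(Ḡ)=14 (both strict).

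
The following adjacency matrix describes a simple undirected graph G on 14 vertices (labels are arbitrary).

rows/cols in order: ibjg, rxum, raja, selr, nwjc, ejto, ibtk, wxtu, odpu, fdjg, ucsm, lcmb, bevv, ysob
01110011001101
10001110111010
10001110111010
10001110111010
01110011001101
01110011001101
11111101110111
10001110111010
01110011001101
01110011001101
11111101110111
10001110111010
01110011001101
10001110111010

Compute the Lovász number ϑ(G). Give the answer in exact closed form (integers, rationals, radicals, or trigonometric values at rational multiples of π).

Vertex nwjc has 8 neighbors: rxum, raja, selr, ibtk, wxtu, ucsm, lcmb, ysob.
Vertex ibtk has 12 neighbors: ibjg, rxum, raja, selr, nwjc, ejto, wxtu, odpu, fdjg, lcmb, bevv, ysob.
deg(ucsm) = 12; N(ucsm) = {ibjg, rxum, raja, selr, nwjc, ejto, wxtu, odpu, fdjg, lcmb, bevv, ysob}.
N(odpu) = {rxum, raja, selr, ibtk, wxtu, ucsm, lcmb, ysob}, |N(odpu)| = 8.
Complete 3-partite, parts [6, 6, 2]: perfect, ϑ = α = 6.
= 6.00000… (decimal).
Check 6 ≤ 6 ≤ 6: collapsed.

6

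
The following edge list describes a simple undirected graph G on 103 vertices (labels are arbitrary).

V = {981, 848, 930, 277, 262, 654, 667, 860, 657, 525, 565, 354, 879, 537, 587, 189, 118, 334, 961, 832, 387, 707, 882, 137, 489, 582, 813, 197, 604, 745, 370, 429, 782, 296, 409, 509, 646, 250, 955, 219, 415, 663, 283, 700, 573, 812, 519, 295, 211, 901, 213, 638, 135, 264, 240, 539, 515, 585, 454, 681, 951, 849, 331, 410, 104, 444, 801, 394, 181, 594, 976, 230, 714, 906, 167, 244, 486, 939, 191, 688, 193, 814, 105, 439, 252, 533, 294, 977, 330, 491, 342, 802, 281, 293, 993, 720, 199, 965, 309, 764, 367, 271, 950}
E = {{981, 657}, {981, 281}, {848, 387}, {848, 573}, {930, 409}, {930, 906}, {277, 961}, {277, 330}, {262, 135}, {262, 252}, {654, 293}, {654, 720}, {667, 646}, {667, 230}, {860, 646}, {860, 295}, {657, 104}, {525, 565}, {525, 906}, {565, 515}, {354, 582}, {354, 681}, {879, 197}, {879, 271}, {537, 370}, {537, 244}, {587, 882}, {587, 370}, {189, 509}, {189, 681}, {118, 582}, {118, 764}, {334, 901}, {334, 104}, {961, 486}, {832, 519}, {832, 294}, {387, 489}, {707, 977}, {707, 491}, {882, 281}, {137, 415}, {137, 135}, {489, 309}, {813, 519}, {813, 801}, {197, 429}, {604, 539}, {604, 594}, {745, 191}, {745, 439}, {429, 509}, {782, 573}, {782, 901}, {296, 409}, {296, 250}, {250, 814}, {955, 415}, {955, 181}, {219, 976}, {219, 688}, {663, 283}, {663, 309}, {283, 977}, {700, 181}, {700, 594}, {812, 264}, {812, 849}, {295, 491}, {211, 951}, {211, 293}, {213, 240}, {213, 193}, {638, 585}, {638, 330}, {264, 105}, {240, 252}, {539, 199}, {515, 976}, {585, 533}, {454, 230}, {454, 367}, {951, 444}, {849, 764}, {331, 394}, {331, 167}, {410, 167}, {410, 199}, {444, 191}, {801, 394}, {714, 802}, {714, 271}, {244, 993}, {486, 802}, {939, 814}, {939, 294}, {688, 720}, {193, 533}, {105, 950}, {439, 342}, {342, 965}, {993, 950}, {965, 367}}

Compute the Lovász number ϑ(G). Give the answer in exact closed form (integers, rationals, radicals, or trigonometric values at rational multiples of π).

deg(654) = 2; N(654) = {293, 720}.
deg(293) = 2; N(293) = {654, 211}.
Vertex 745 has 2 neighbors: 191, 439.
Vertex 367 has 2 neighbors: 454, 965.
103-vertex 2-regular graph: connected 2-regular on 103 ⇒ C_{103}.
Distinct eigenvalues (to 5 d.p.): [2.0, 1.99628, 1.98513, 1.9666, 1.94076, 1.90769, 1.86752, 1.82041, 1.76653, 1.70608, 1.63928, 1.56638, 1.48765, 1.40339, 1.31391, 1.21954, 1.12063, 1.01756, 0.9107, 0.80045, 0.68722, 0.57144, 0.45353, 0.33394, 0.2131, 0.09147, -0.0305, -0.15236, -0.27365, -0.39392, -0.51273, -0.62963, -0.74418, -0.85597, -0.96458, -1.06959, -1.17063, -1.26731, -1.35928, -1.44619, -1.52772, -1.60357, -1.67345, -1.73711, -1.79431, -1.84483, -1.88849, -1.92512, -1.95459, -1.97679, -1.99163, -1.99907].
−103·(-2*cos(pi/103)) / ((2)−(-2*cos(pi/103))) = 103*cos(pi/103)/(cos(pi/103) + 1) = ϑ(G).
Numerically 51.488020.
Sandwich: α(G)=51 ≤ ϑ(G)=103*cos(pi/103)/(cos(pi/103) + 1) ≤ χ(Ḡ)=52 (both strict).

103*cos(pi/103)/(cos(pi/103) + 1)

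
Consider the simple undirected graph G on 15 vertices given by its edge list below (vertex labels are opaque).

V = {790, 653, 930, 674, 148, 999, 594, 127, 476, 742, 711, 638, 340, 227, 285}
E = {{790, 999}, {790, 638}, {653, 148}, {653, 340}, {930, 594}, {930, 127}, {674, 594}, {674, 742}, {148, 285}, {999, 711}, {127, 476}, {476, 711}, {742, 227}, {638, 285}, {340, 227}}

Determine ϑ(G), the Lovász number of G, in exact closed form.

15*cos(pi/15)/(cos(pi/15) + 1)

Vertex 148 has 2 neighbors: 653, 285.
deg(340) = 2; N(340) = {653, 227}.
N(653) = {148, 340}, |N(653)| = 2.
Vertex 285 has 2 neighbors: 148, 638.
Every vertex has degree 2 (N=15); a single 15-cycle (edge-transitive).
spec(A) ≈ [2.0, 1.82709, 1.33826, 0.61803, -0.20906, -1.0, -1.61803, -1.9563] (distinct, 5 d.p.).
−15·(-2*cos(pi/15)) / ((2)−(-2*cos(pi/15))) = 15*cos(pi/15)/(cos(pi/15) + 1) = ϑ(G).
= 7.4171482… (decimal).
7 ≤ 15*cos(pi/15)/(cos(pi/15) + 1) ≤ 8: both strict.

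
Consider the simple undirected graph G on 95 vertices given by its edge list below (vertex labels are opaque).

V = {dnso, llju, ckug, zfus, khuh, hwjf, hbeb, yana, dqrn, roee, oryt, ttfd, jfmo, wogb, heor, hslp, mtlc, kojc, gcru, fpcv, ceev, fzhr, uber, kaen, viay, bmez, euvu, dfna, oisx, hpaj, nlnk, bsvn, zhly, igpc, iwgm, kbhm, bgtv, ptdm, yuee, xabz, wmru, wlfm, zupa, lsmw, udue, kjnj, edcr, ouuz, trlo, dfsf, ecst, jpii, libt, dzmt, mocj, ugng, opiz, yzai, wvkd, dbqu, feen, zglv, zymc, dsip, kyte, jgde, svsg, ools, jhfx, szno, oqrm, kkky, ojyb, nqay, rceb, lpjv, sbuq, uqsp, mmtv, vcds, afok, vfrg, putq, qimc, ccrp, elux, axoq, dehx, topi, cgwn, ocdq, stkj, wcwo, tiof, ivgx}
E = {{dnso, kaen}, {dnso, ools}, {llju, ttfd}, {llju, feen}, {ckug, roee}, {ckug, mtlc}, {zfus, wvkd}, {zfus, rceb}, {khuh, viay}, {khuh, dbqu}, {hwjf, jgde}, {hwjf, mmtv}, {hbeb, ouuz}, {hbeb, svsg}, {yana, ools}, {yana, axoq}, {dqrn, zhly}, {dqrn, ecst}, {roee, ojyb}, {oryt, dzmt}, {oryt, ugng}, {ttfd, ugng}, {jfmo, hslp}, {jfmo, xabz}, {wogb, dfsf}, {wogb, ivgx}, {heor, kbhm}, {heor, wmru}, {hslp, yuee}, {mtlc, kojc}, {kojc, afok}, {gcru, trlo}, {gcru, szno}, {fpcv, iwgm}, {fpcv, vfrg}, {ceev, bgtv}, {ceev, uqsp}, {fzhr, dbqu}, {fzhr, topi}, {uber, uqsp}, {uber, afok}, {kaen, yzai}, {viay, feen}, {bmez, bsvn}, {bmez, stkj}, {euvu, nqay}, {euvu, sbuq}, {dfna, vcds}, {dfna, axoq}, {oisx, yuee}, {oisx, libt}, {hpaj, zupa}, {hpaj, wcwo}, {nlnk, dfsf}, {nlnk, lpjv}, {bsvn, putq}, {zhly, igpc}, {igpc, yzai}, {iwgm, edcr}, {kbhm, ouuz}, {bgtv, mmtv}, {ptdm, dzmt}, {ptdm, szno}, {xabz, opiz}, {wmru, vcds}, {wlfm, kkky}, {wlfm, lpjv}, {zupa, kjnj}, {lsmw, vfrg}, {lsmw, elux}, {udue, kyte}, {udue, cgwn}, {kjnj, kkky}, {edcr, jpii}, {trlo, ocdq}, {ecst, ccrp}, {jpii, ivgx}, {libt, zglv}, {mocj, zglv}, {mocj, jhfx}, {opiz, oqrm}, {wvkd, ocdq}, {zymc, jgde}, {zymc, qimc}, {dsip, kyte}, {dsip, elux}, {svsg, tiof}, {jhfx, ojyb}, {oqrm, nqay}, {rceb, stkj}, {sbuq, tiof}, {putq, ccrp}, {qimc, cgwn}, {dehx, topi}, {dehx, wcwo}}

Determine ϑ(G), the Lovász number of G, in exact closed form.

95*cos(pi/95)/(cos(pi/95) + 1)

deg(edcr) = 2; N(edcr) = {iwgm, jpii}.
deg(ouuz) = 2; N(ouuz) = {hbeb, kbhm}.
Vertex sbuq has 2 neighbors: euvu, tiof.
deg(oisx) = 2; N(oisx) = {yuee, libt}.
2-regular, N=95; this is C_{95}, the 95-cycle.
The 48 distinct eigenvalues: [2.0, 1.995627, 1.982528, 1.96076, 1.930418, 1.891634, 1.84458, 1.789459, 1.726513, 1.656018, 1.578281, 1.493643, 1.402474, 1.305172, 1.202162, 1.093896, 0.980847, 0.863509, 0.742394, 0.618034, 0.490971, 0.361761, 0.230969, 0.099168, -0.033068, -0.165159, -0.296527, -0.426599, -0.554806, -0.680586, -0.803391, -0.922682, -1.037939, -1.148657, -1.254353, -1.354563, -1.44885, -1.536802, -1.618034, -1.692191, -1.758948, -1.818013, -1.869129, -1.912072, -1.946653, -1.972723, -1.990166, -1.998907].
Lovász (edge-transitive): ϑ = −95·(-2*cos(pi/95))/((2)−(-2*cos(pi/95))) = 95*cos(pi/95)/(cos(pi/95) + 1).
≈ 47.4870113 (to 7 d.p.).
47 ≤ 95*cos(pi/95)/(cos(pi/95) + 1) ≤ 48: both strict.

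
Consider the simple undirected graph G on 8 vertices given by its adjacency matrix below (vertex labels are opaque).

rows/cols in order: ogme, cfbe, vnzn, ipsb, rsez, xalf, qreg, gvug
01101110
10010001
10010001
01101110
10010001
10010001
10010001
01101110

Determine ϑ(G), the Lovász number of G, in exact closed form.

5

N(gvug) = {cfbe, vnzn, rsez, xalf, qreg}, |N(gvug)| = 5.
N(ipsb) = {cfbe, vnzn, rsez, xalf, qreg}, |N(ipsb)| = 5.
deg(ogme) = 5; N(ogme) = {cfbe, vnzn, rsez, xalf, qreg}.
Vertex rsez has 3 neighbors: ogme, ipsb, gvug.
2 parts of sizes [5, 3]; α(G) = 5 = ϑ (perfect).
ϑ(G) ≈ 5.0000000.
Sandwich: α(G)=5 ≤ ϑ(G)=5 ≤ χ(Ḡ)=5 (collapsed).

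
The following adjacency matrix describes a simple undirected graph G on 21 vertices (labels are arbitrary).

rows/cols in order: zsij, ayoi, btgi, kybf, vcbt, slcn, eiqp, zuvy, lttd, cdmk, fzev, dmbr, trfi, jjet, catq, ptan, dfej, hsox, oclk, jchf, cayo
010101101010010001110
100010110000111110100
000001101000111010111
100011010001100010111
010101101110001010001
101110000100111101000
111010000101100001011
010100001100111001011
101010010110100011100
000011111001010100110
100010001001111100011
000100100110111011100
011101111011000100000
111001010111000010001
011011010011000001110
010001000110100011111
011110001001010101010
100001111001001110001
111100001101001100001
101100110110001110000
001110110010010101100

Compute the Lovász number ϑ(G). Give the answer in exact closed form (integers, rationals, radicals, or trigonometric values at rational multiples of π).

Vertex dmbr has 10 neighbors: kybf, eiqp, cdmk, fzev, trfi, jjet, catq, dfej, hsox, oclk.
Vertex oclk has 10 neighbors: zsij, ayoi, btgi, kybf, lttd, cdmk, dmbr, catq, ptan, cayo.
deg(slcn) = 10; N(slcn) = {zsij, btgi, kybf, vcbt, cdmk, trfi, jjet, catq, ptan, hsox}.
deg(cdmk) = 10; N(cdmk) = {vcbt, slcn, eiqp, zuvy, lttd, dmbr, jjet, ptan, oclk, jchf}.
deg(v) = 10 for all v (|V|=21); this is K(7,2), the Kneser graph.
Distinct eigenvalues (to 4 d.p.): [10.0, 1.0, -4.0].
With N=21: ϑ(G) = 21·(-1*(-4))/(10−(-4)) = 6.
≈ 6.0000000 (to 7 d.p.).

6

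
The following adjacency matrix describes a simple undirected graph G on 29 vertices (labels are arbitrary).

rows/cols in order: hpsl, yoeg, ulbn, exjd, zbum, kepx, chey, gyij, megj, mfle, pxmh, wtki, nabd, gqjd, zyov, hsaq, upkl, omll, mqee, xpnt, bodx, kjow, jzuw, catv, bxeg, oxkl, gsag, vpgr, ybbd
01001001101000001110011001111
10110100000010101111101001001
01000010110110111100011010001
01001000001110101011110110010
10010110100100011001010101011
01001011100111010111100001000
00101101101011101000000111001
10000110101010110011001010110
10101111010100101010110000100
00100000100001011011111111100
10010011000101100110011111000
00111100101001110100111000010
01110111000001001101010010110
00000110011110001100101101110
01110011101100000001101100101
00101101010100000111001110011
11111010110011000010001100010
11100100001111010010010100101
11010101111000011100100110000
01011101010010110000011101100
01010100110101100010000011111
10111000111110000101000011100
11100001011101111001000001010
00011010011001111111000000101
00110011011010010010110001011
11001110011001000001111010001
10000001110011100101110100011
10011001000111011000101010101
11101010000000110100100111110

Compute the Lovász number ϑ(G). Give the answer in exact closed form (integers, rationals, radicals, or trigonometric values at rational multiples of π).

sqrt(29)

deg(hpsl) = 14; N(hpsl) = {yoeg, zbum, gyij, megj, pxmh, upkl, omll, mqee, kjow, jzuw, oxkl, gsag, vpgr, ybbd}.
N(omll) = {hpsl, yoeg, ulbn, kepx, pxmh, wtki, nabd, gqjd, hsaq, mqee, kjow, catv, gsag, ybbd}, |N(omll)| = 14.
deg(jzuw) = 14; N(jzuw) = {hpsl, yoeg, ulbn, gyij, mfle, pxmh, wtki, gqjd, zyov, hsaq, upkl, xpnt, oxkl, vpgr}.
Vertex pxmh has 14 neighbors: hpsl, exjd, chey, gyij, wtki, gqjd, zyov, omll, mqee, kjow, jzuw, catv, bxeg, oxkl.
Regular of degree 14 on 29 vertices: Paley(29): SR with (k,λ,μ)=(14,6,7).
A has 3 distinct eigenvalues ≈ [14.0, 2.193, -3.193].
With N=29: ϑ(G) = 29·(-(-sqrt(29)/2 - 1/2))/(14−(-sqrt(29)/2 - 1/2)) = sqrt(29).
Numerically 5.385164807.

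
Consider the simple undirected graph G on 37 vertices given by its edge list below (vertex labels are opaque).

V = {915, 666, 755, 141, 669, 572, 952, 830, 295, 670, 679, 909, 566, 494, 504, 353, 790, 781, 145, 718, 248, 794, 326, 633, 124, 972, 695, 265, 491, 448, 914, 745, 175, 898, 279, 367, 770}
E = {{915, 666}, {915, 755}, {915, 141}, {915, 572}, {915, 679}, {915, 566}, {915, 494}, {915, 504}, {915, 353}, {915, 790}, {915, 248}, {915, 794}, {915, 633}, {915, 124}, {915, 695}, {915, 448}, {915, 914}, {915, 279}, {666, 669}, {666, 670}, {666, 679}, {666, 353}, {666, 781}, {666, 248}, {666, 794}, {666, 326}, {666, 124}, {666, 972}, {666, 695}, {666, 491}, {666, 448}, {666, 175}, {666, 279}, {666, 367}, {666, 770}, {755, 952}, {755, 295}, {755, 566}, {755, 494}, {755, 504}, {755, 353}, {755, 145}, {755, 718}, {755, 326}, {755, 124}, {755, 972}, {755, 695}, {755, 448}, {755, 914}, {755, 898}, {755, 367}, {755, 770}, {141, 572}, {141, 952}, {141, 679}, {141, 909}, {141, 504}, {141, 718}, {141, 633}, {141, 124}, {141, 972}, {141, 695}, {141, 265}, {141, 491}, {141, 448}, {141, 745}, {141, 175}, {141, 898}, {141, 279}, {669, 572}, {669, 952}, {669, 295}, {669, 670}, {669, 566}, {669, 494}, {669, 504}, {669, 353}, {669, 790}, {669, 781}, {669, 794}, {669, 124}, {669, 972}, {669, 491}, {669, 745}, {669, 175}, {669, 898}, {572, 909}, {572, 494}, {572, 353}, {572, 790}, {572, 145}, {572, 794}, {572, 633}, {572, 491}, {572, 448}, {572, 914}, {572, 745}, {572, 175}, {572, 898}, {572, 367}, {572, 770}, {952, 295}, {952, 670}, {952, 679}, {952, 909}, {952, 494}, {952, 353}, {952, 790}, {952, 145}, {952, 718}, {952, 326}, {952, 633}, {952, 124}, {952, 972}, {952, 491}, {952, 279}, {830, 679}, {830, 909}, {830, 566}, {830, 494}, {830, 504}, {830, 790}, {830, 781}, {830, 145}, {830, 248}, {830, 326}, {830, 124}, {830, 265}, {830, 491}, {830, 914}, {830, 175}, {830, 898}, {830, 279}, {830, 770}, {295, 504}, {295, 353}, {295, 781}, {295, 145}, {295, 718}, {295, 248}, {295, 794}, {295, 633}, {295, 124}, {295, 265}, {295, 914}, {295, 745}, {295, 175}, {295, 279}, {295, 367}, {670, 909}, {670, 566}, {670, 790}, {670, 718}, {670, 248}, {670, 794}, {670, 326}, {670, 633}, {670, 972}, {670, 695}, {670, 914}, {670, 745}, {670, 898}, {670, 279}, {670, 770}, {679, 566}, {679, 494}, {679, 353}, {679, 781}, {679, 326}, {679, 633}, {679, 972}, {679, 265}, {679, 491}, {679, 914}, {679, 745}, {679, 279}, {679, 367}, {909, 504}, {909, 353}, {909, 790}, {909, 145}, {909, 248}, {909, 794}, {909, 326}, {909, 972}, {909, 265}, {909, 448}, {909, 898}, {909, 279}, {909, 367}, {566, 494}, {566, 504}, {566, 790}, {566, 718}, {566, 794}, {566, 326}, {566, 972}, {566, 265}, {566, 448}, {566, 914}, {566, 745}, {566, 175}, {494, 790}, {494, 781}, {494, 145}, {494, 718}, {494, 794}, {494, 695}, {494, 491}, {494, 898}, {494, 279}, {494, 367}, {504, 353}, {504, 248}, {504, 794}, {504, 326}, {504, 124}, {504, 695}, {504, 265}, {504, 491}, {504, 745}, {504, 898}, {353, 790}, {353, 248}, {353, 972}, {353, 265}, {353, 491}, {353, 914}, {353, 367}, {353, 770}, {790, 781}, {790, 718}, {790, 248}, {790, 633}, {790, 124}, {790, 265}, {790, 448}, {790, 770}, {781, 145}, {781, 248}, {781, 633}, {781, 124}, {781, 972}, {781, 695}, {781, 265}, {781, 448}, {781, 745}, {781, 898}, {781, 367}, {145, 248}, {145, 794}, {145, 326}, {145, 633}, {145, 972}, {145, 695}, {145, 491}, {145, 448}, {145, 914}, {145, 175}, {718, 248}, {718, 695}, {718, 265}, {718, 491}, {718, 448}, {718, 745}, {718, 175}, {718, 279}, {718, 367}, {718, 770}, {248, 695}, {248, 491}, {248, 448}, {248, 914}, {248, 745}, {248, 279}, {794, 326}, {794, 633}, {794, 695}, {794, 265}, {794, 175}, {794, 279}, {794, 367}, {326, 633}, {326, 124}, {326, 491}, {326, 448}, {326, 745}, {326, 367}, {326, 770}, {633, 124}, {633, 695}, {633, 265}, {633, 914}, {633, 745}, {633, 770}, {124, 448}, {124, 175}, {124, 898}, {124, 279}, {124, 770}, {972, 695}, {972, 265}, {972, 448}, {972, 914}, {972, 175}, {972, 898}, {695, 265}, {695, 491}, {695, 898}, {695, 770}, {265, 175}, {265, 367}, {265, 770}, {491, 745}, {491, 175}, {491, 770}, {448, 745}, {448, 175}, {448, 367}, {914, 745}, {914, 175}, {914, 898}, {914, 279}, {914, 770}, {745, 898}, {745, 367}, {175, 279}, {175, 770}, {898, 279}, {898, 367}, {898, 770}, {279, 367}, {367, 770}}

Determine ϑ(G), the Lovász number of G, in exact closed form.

deg(669) = 18; N(669) = {666, 572, 952, 295, 670, 566, 494, 504, 353, 790, 781, 794, 124, 972, 491, 745, 175, 898}.
Vertex 279 has 18 neighbors: 915, 666, 141, 952, 830, 295, 670, 679, 909, 494, 718, 248, 794, 124, 914, 175, 898, 367.
Vertex 755 has 18 neighbors: 915, 952, 295, 566, 494, 504, 353, 145, 718, 326, 124, 972, 695, 448, 914, 898, 367, 770.
Vertex 670 has 18 neighbors: 666, 669, 952, 909, 566, 790, 718, 248, 794, 326, 633, 972, 695, 914, 745, 898, 279, 770.
Regular of degree 18 on 37 vertices: strongly regular (37,18,8,9).
spec(A) ≈ [18.0, 2.541381, -3.541381] (distinct, 6 d.p.).
ϑ = −N·λ_min/(λ_max−λ_min) = −37·(-sqrt(37)/2 - 1/2)/(18−(-sqrt(37)/2 - 1/2)) = sqrt(37).
ϑ(G) ≈ 6.082763.

sqrt(37)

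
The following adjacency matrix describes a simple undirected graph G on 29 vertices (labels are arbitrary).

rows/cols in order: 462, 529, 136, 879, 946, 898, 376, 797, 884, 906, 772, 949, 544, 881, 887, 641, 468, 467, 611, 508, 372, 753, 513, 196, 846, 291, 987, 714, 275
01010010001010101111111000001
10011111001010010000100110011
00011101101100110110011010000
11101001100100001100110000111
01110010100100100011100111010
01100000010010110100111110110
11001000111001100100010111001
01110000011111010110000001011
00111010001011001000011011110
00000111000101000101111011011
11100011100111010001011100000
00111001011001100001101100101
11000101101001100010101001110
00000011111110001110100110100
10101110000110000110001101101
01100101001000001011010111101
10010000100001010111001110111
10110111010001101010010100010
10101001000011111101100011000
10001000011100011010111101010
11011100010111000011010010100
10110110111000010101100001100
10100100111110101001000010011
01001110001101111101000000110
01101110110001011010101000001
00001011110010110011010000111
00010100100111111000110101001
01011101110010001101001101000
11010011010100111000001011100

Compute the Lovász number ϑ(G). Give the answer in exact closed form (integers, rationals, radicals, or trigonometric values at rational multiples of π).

sqrt(29)

deg(887) = 14; N(887) = {462, 136, 946, 898, 376, 949, 544, 467, 611, 513, 196, 291, 987, 275}.
deg(797) = 14; N(797) = {529, 136, 879, 906, 772, 949, 544, 881, 641, 467, 611, 291, 714, 275}.
N(879) = {462, 529, 136, 946, 797, 884, 949, 468, 467, 372, 753, 987, 714, 275}, |N(879)| = 14.
Vertex 372 has 14 neighbors: 462, 529, 879, 946, 898, 906, 949, 544, 881, 611, 508, 753, 846, 987.
G on 29 vertices is 14-regular; SR(29,14,6,7) — a Paley graph.
A has 3 distinct eigenvalues ≈ [14.0, 2.1926, -3.1926].
With N=29: ϑ(G) = 29·(-(-sqrt(29)/2 - 1/2))/(14−(-sqrt(29)/2 - 1/2)) = sqrt(29).
ϑ(G) ≈ 5.38516.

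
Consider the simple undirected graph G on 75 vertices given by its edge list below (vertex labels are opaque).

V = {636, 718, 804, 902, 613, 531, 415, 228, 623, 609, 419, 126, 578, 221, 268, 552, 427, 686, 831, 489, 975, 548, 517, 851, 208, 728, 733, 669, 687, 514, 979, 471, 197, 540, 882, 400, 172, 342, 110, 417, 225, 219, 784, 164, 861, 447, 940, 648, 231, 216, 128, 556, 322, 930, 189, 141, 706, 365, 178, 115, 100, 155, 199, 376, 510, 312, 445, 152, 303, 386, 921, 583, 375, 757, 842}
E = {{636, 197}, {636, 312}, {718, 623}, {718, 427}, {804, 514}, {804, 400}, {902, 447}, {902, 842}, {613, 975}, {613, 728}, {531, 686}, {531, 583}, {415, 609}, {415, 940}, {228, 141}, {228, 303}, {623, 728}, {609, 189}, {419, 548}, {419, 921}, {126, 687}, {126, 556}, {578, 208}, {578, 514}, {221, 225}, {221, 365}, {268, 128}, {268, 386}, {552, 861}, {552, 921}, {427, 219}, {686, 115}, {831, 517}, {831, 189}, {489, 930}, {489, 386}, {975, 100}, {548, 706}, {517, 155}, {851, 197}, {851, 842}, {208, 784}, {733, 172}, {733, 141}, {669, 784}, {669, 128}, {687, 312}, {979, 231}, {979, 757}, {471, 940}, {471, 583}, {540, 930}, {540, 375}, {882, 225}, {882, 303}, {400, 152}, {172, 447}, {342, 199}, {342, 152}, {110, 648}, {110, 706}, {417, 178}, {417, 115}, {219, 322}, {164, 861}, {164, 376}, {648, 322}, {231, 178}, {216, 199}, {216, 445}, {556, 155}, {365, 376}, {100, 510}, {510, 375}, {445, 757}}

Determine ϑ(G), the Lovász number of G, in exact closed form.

75*cos(pi/75)/(cos(pi/75) + 1)

Vertex 583 has 2 neighbors: 531, 471.
N(882) = {225, 303}, |N(882)| = 2.
deg(623) = 2; N(623) = {718, 728}.
deg(219) = 2; N(219) = {427, 322}.
2-regular, N=75; connected 2-regular on 75 ⇒ C_{75}.
A has 38 distinct eigenvalues ≈ [2.0, 1.992986, 1.971992, 1.937166, 1.888753, 1.827091, 1.752613, 1.665842, 1.567387, 1.457937, 1.338261, 1.209198, 1.071654, 0.926592, 0.775031, 0.618034, 0.456702, 0.292166, 0.125581, -0.041885, -0.209057, -0.374763, -0.53784, -0.697144, -0.851559, -1.0, -1.141427, -1.274848, -1.399327, -1.51399, -1.618034, -1.710729, -1.791424, -1.859553, -1.914639, -1.956295, -1.984229, -1.998246].
−75·(-2*cos(pi/75)) / ((2)−(-2*cos(pi/75))) = 75*cos(pi/75)/(cos(pi/75) + 1) = ϑ(G).
= 37.4835… (decimal).
37 ≤ 75*cos(pi/75)/(cos(pi/75) + 1) ≤ 38: both strict.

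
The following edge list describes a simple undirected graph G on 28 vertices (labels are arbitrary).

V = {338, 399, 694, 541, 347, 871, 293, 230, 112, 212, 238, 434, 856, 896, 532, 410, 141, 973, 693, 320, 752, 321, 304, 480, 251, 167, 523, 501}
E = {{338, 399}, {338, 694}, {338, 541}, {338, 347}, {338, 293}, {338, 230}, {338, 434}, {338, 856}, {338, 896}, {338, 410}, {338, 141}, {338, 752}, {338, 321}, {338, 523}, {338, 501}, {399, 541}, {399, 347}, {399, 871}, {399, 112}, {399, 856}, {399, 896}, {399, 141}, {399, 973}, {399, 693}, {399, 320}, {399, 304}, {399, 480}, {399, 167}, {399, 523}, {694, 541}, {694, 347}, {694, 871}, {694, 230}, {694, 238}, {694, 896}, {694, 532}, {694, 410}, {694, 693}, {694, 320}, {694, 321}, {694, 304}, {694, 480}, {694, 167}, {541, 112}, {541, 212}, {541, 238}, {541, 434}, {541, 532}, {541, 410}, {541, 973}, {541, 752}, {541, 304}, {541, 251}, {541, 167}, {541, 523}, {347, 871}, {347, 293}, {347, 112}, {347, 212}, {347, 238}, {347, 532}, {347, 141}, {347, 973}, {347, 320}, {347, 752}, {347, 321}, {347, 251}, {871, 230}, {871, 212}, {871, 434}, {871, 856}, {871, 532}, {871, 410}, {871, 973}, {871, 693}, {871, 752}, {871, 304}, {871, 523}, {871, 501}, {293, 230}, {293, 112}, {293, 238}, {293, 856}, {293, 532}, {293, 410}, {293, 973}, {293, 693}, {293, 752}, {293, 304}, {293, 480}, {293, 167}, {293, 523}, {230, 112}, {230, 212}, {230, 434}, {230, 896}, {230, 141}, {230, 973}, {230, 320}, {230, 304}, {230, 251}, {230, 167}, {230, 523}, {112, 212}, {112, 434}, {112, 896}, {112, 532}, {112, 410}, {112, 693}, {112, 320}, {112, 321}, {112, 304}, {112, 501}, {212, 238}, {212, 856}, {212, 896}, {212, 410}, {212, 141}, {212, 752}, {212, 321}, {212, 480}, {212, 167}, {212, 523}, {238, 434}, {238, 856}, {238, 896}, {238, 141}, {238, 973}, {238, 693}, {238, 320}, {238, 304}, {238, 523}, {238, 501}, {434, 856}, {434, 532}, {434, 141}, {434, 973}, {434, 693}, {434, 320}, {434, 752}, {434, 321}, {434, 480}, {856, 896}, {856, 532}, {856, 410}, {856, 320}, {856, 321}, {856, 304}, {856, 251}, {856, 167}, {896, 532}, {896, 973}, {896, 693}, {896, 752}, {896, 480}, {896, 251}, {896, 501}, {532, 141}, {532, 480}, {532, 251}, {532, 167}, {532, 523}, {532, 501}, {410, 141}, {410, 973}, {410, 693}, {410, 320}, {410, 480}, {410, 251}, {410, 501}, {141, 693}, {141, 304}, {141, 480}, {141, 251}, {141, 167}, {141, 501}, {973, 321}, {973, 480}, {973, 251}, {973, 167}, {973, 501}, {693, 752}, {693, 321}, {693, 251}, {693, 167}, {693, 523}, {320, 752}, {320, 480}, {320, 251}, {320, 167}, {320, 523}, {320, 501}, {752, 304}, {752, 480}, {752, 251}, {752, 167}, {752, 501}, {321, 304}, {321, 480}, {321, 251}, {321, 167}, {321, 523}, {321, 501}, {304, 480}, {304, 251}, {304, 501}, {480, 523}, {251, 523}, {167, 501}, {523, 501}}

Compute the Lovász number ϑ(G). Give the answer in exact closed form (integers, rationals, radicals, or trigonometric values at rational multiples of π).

7

Vertex 399 has 15 neighbors: 338, 541, 347, 871, 112, 856, 896, 141, 973, 693, 320, 304, 480, 167, 523.
Vertex 304 has 15 neighbors: 399, 694, 541, 871, 293, 230, 112, 238, 856, 141, 752, 321, 480, 251, 501.
deg(238) = 15; N(238) = {694, 541, 347, 293, 212, 434, 856, 896, 141, 973, 693, 320, 304, 523, 501}.
Vertex 752 has 15 neighbors: 338, 541, 347, 871, 293, 212, 434, 896, 693, 320, 304, 480, 251, 167, 501.
28-vertex 15-regular graph: Kneser K(8,2) on C(8,2)=28 vertices.
A has 3 distinct eigenvalues ≈ [15.0, 1.0, -5.0].
ϑ = −N·λ_min/(λ_max−λ_min) = −28·(-5)/(15−(-5)) = 7.
Numerically 7.000000000.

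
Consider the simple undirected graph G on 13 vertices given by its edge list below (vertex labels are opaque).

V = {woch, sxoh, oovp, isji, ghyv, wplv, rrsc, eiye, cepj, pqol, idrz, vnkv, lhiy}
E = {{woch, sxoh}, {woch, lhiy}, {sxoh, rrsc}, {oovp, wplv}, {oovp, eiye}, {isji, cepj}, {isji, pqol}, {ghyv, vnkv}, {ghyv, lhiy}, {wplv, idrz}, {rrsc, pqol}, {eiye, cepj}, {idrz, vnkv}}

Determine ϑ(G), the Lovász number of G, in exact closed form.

13*cos(pi/13)/(cos(pi/13) + 1)

N(vnkv) = {ghyv, idrz}, |N(vnkv)| = 2.
deg(sxoh) = 2; N(sxoh) = {woch, rrsc}.
deg(isji) = 2; N(isji) = {cepj, pqol}.
Vertex wplv has 2 neighbors: oovp, idrz.
2-regular, N=13; the odd cycle C_{13}.
A has 7 distinct eigenvalues ≈ [2.0, 1.77091, 1.13613, 0.24107, -0.70921, -1.49702, -1.94188].
Lovász (edge-transitive): ϑ = −13·(-2*cos(pi/13))/((2)−(-2*cos(pi/13))) = 13*cos(pi/13)/(cos(pi/13) + 1).
≈ 6.40417 (to 5 d.p.).
Sandwich: α(G)=6 ≤ ϑ(G)=13*cos(pi/13)/(cos(pi/13) + 1) ≤ χ(Ḡ)=7 (both strict).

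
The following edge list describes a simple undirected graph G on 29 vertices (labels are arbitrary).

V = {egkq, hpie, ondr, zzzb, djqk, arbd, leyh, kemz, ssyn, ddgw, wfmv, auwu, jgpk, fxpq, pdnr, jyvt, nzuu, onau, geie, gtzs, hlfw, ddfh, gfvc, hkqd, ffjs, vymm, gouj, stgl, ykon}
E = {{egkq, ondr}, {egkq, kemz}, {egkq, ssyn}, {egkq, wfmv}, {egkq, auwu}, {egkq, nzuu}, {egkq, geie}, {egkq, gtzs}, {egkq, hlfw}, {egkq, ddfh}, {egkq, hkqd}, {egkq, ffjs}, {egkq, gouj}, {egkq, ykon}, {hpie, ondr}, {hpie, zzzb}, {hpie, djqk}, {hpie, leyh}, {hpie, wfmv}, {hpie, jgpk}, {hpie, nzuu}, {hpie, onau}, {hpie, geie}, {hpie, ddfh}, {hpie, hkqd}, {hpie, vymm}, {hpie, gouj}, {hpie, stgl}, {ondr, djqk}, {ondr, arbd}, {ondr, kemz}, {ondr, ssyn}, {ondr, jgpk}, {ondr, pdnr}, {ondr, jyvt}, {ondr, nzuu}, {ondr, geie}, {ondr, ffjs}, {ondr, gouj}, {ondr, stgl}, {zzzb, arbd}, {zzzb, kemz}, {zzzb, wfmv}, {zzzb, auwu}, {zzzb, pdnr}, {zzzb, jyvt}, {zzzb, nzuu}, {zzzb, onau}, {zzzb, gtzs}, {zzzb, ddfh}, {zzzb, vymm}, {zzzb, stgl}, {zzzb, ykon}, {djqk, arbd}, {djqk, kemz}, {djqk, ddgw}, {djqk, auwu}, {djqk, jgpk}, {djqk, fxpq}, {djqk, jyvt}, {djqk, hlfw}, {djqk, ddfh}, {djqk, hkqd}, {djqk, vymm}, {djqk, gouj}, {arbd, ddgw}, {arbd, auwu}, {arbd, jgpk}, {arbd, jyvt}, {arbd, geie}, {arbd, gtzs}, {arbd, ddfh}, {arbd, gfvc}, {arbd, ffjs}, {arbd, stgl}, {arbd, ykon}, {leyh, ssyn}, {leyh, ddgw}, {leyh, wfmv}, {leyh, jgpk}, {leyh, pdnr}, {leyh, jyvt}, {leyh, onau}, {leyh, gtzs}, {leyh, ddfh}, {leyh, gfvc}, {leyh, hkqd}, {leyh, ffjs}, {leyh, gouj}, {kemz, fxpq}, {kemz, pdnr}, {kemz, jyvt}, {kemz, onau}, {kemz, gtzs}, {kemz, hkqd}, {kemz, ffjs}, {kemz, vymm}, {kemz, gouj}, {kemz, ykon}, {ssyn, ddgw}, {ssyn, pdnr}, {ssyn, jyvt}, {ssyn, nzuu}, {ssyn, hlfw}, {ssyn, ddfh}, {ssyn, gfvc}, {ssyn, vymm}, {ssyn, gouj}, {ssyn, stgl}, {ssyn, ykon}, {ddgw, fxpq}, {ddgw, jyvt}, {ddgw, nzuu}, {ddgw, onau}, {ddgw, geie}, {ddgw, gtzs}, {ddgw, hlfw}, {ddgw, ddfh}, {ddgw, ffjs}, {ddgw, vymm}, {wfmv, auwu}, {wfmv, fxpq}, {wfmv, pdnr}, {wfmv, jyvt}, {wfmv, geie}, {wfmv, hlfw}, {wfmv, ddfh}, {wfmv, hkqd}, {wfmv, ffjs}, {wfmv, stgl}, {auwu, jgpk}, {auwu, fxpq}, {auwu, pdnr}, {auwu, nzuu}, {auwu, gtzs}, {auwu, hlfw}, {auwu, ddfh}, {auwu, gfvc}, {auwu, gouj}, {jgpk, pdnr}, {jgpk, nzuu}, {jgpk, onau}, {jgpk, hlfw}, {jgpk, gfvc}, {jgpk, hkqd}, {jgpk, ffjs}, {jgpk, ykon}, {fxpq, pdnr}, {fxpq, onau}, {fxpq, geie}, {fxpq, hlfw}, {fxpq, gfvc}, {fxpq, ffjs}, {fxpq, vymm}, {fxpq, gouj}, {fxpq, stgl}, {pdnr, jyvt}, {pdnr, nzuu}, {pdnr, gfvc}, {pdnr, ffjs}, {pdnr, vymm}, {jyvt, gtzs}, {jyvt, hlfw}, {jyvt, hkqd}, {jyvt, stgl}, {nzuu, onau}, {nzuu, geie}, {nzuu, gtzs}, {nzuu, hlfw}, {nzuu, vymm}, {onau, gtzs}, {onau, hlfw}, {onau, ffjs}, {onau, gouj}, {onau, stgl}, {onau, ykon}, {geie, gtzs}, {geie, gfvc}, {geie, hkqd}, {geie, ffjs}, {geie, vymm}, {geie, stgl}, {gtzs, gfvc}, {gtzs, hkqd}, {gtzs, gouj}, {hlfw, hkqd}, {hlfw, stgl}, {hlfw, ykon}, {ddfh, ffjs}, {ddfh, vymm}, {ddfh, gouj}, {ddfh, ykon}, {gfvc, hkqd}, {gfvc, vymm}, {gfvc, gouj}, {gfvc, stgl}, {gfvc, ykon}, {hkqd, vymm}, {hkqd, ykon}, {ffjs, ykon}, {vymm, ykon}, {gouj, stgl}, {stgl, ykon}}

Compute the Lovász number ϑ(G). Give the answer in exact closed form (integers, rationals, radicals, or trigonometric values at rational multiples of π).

sqrt(29)

Vertex egkq has 14 neighbors: ondr, kemz, ssyn, wfmv, auwu, nzuu, geie, gtzs, hlfw, ddfh, hkqd, ffjs, gouj, ykon.
N(wfmv) = {egkq, hpie, zzzb, leyh, auwu, fxpq, pdnr, jyvt, geie, hlfw, ddfh, hkqd, ffjs, stgl}, |N(wfmv)| = 14.
Vertex hkqd has 14 neighbors: egkq, hpie, djqk, leyh, kemz, wfmv, jgpk, jyvt, geie, gtzs, hlfw, gfvc, vymm, ykon.
Vertex onau has 14 neighbors: hpie, zzzb, leyh, kemz, ddgw, jgpk, fxpq, nzuu, gtzs, hlfw, ffjs, gouj, stgl, ykon.
deg(v) = 14 for all v (|V|=29); SR(29,14,6,7) — a Paley graph.
spec(A) ≈ [14.0, 2.1926, -3.1926] (distinct, 4 d.p.).
λ_max=14, λ_min=-sqrt(29)/2 - 1/2; ϑ = −29·λ_min/(λ_max−λ_min) = sqrt(29).
≈ 5.38516 (to 5 d.p.).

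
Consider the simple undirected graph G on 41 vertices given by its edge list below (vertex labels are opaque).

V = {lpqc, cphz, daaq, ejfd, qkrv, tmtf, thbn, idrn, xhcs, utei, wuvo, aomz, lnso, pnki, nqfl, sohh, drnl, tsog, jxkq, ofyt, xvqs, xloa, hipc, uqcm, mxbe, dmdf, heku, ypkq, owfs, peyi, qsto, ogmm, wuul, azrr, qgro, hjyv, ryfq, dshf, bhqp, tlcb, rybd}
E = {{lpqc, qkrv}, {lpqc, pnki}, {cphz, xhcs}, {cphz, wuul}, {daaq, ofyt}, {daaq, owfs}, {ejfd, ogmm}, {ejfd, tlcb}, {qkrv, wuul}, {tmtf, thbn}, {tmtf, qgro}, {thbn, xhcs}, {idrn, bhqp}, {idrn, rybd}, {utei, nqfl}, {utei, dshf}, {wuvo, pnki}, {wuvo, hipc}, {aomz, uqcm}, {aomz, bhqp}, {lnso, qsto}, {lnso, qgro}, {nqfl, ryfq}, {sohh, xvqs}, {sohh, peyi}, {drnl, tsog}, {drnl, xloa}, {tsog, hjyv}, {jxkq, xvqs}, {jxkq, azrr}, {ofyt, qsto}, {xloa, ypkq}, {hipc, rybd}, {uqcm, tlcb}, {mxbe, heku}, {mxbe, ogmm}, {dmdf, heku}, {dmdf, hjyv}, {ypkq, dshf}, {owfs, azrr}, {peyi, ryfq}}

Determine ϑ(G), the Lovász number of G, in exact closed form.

deg(xhcs) = 2; N(xhcs) = {cphz, thbn}.
N(owfs) = {daaq, azrr}, |N(owfs)| = 2.
deg(tsog) = 2; N(tsog) = {drnl, hjyv}.
deg(qkrv) = 2; N(qkrv) = {lpqc, wuul}.
Regular of degree 2 on 41 vertices: the odd cycle C_{41}.
spec(A) ≈ [2.0, 1.976561, 1.906793, 1.792331, 1.635859, 1.441043, 1.212451, 0.95544, 0.676034, 0.380782, 0.076605, -0.229367, -0.529963, -0.818137, -1.087135, -1.330651, -1.542978, -1.719139, -1.855005, -1.947391, -1.994132] (distinct, 6 d.p.).
ϑ = −N·λ_min/(λ_max−λ_min) = −41·(-2*cos(pi/41))/(2−(-2*cos(pi/41))) = 41*cos(pi/41)/(cos(pi/41) + 1).
ϑ(G) ≈ 20.46988027.
20 ≤ 41*cos(pi/41)/(cos(pi/41) + 1) ≤ 21: both strict.

41*cos(pi/41)/(cos(pi/41) + 1)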